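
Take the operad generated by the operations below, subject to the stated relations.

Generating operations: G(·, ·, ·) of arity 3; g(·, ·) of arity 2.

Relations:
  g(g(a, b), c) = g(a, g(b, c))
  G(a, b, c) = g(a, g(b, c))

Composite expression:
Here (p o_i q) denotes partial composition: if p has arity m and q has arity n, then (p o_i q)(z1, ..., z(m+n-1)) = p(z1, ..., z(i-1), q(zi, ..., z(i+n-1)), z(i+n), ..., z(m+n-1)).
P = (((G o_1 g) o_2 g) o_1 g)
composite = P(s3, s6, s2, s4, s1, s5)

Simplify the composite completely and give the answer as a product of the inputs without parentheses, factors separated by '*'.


s3 * s6 * s2 * s4 * s1 * s5

Every regrouping of G is equal, so read the s-inputs in written order.
g(s3, s6) collapses to s3 * s6
g(s2, s4) collapses to s2 * s4
g(g(s3, s6), g(s2, s4)) collapses to s3 * s6 * s2 * s4
G(g(g(s3, s6), g(s2, s4)), s1, s5) collapses to s3 * s6 * s2 * s4 * s1 * s5


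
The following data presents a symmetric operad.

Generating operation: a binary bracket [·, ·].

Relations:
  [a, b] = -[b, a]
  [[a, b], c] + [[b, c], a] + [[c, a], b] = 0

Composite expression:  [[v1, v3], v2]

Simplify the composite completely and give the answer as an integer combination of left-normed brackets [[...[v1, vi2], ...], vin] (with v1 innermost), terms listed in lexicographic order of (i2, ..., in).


[[v1, v3], v2]

Left-normed coefficients sit on the v1-initial expansion words.
Composite bracket: [[v1, v3], v2]
Expanding via [a, b] = ab - ba: 4 signed words (2^2 = 4).
Keep just the words that open with v1:
  v1v3v2 appears with sign +1, giving the term +[[v1, v3], v2]


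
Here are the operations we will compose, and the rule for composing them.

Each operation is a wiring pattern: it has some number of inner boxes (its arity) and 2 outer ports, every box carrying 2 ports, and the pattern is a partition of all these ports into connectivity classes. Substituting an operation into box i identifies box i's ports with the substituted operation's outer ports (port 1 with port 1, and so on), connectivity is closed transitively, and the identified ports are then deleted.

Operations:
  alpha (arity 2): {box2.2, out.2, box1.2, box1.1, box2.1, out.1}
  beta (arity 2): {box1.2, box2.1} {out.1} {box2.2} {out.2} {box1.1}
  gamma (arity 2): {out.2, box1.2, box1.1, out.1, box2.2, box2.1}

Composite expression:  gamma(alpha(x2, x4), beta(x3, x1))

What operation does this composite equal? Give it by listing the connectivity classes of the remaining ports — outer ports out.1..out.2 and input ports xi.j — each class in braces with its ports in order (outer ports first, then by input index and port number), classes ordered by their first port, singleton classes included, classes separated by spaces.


Reachability decides: close wires over gamma-identified ports.
stage alpha: inputs (x2, x4), connectivity {out.1, out.2, x2.1, x2.2, x4.1, x4.2}, out.j its boundary
stage beta: inputs (x3, x1), connectivity {out.1} {out.2} {x1.1, x3.2} {x1.2} {x3.1}, out.j its boundary
stage gamma: inputs (x2, x4, x3, x1), connectivity {out.1, out.2, x2.1, x2.2, x4.1, x4.2} {x1.1, x3.2} {x1.2} {x3.1}, out.j its boundary

{out.1, out.2, x2.1, x2.2, x4.1, x4.2} {x1.1, x3.2} {x1.2} {x3.1}


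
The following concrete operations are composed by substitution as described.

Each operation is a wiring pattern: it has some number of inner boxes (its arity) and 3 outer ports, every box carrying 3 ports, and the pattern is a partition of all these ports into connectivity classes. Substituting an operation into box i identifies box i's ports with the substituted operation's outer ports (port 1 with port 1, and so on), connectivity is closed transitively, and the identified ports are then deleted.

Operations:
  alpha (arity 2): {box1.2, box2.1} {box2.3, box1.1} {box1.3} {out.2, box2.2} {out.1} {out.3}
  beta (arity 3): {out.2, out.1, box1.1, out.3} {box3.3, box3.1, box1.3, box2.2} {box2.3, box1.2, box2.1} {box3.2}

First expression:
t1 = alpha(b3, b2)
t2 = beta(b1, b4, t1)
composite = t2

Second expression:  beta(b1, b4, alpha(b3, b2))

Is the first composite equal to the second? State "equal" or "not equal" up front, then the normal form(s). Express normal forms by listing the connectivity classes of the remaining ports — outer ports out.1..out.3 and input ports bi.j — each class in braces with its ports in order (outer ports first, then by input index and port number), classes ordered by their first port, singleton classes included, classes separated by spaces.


In normal form, the first expression is {out.1, out.2, out.3, b1.1} {b1.2, b4.1, b4.3} {b1.3, b4.2} {b2.1, b3.2} {b2.2} {b2.3, b3.1} {b3.3}
In normal form, the second expression is {out.1, out.2, out.3, b1.1} {b1.2, b4.1, b4.3} {b1.3, b4.2} {b2.1, b3.2} {b2.2} {b2.3, b3.1} {b3.3}
Same normal form: equal.

equal; the common form is {out.1, out.2, out.3, b1.1} {b1.2, b4.1, b4.3} {b1.3, b4.2} {b2.1, b3.2} {b2.2} {b2.3, b3.1} {b3.3}


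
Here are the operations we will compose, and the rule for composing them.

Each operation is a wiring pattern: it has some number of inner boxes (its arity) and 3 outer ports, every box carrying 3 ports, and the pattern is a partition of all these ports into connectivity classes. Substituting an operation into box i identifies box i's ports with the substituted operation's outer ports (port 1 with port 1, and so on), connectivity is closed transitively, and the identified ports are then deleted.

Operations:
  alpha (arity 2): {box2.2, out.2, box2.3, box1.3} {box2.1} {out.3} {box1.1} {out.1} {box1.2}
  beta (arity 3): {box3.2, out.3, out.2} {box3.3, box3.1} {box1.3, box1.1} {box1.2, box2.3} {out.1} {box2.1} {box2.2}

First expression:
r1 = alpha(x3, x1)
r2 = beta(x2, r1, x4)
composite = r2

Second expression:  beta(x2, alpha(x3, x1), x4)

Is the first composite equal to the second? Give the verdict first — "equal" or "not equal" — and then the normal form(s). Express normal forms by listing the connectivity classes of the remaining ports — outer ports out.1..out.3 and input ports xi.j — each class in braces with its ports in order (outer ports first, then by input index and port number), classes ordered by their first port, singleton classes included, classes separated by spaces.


equal: each reduces to {out.1} {out.2, out.3, x4.2} {x1.1} {x1.2, x1.3, x3.3} {x2.1, x2.3} {x2.2} {x3.1} {x3.2} {x4.1, x4.3}


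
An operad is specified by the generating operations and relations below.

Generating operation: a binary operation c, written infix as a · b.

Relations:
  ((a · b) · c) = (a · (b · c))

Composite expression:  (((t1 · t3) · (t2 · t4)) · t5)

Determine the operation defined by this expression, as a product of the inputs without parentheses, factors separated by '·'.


t1 · t3 · t2 · t4 · t5

The c-tree's shape is irrelevant; the t-reading-order decides.
(t1 · t3) reduces to t1 · t3
(t2 · t4) reduces to t2 · t4
((t1 · t3) · (t2 · t4)) reduces to t1 · t3 · t2 · t4
(((t1 · t3) · (t2 · t4)) · t5) reduces to t1 · t3 · t2 · t4 · t5


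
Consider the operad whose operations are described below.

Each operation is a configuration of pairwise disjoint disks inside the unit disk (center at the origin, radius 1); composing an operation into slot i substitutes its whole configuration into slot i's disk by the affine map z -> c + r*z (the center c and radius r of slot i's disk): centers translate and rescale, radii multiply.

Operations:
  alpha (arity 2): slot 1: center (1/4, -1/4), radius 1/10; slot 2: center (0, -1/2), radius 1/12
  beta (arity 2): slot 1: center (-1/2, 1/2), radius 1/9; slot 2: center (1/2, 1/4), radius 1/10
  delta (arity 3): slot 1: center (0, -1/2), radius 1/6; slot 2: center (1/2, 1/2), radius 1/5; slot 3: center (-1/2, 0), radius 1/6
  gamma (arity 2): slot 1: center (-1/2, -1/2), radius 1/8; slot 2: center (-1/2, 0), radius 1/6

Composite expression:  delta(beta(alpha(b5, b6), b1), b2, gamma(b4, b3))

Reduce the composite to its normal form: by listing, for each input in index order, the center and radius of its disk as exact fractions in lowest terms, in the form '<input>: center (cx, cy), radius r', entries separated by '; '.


b1: center (1/12, -11/24), radius 1/60; b2: center (1/2, 1/2), radius 1/5; b3: center (-7/12, 0), radius 1/36; b4: center (-7/12, -1/12), radius 1/48; b5: center (-17/216, -91/216), radius 1/540; b6: center (-1/12, -23/54), radius 1/648

Each b-disk chains the slot maps above it in delta; radii multiply.
tracing b5 down its 3-map path: center (-17/216, -91/216), radius 1/540
tracing b6 down its 3-map path: center (-1/12, -23/54), radius 1/648
tracing b1 down its 2-map path: center (1/12, -11/24), radius 1/60
tracing b2 down its 1-map path: center (1/2, 1/2), radius 1/5
tracing b4 down its 2-map path: center (-7/12, -1/12), radius 1/48
tracing b3 down its 2-map path: center (-7/12, 0), radius 1/36


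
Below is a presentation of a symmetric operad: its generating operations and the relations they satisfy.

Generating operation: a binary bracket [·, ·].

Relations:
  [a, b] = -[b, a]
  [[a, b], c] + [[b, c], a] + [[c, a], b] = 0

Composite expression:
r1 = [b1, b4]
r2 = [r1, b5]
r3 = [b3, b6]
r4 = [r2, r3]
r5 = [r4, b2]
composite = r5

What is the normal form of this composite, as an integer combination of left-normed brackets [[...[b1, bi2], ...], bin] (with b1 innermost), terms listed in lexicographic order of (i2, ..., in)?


Expand each bracket as ab - ba; the b1-initial words give the coefficients.
Composite bracket: [[[[b1, b4], b5], [b3, b6]], b2]
Expanding via [a, b] = ab - ba: 32 signed words (2^5 = 32).
Only words starting with b1 matter:
  b1b4b5b3b6b2 appears with sign +1, giving the term +[[[[[b1, b4], b5], b3], b6], b2]
  b1b4b5b6b3b2 appears with sign -1, giving the term -[[[[[b1, b4], b5], b6], b3], b2]

[[[[[b1, b4], b5], b3], b6], b2] - [[[[[b1, b4], b5], b6], b3], b2]


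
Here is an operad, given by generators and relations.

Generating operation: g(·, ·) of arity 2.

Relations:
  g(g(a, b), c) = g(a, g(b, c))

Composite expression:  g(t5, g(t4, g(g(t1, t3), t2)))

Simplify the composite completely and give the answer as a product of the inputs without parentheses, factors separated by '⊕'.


Under associativity of g, the answer is the t's in reading order.
g(t1, t3) collapses to t1 ⊕ t3
g(g(t1, t3), t2) collapses to t1 ⊕ t3 ⊕ t2
g(t4, g(g(t1, t3), t2)) collapses to t4 ⊕ t1 ⊕ t3 ⊕ t2
g(t5, g(t4, g(g(t1, t3), t2))) collapses to t5 ⊕ t4 ⊕ t1 ⊕ t3 ⊕ t2

t5 ⊕ t4 ⊕ t1 ⊕ t3 ⊕ t2


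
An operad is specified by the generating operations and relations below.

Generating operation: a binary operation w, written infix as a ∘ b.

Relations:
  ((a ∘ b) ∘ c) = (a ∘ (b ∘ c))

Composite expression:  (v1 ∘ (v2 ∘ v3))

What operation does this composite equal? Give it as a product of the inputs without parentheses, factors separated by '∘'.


v1 ∘ v2 ∘ v3

The w-tree's shape is irrelevant; the v-reading-order decides.
(v2 ∘ v3) flattens to v2 ∘ v3
(v1 ∘ (v2 ∘ v3)) flattens to v1 ∘ v2 ∘ v3


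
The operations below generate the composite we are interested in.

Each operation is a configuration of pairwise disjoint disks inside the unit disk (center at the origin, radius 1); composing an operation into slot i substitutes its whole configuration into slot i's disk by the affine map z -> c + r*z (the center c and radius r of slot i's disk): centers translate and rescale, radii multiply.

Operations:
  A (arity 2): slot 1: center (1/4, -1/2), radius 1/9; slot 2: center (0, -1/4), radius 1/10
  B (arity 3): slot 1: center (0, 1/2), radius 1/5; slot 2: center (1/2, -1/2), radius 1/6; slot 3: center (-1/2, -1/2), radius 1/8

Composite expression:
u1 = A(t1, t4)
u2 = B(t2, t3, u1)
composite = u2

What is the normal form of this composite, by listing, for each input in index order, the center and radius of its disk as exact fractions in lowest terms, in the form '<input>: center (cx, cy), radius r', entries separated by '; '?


t1: center (-15/32, -9/16), radius 1/72; t2: center (0, 1/2), radius 1/5; t3: center (1/2, -1/2), radius 1/6; t4: center (-1/2, -17/32), radius 1/80

Below B, radii multiply path by path; the t-disk centers shift.
input t2: applying the 1 nested substitution gives center (0, 1/2), radius 1/5
input t3: applying the 1 nested substitution gives center (1/2, -1/2), radius 1/6
input t1: applying the 2 nested substitutions gives center (-15/32, -9/16), radius 1/72
input t4: applying the 2 nested substitutions gives center (-1/2, -17/32), radius 1/80


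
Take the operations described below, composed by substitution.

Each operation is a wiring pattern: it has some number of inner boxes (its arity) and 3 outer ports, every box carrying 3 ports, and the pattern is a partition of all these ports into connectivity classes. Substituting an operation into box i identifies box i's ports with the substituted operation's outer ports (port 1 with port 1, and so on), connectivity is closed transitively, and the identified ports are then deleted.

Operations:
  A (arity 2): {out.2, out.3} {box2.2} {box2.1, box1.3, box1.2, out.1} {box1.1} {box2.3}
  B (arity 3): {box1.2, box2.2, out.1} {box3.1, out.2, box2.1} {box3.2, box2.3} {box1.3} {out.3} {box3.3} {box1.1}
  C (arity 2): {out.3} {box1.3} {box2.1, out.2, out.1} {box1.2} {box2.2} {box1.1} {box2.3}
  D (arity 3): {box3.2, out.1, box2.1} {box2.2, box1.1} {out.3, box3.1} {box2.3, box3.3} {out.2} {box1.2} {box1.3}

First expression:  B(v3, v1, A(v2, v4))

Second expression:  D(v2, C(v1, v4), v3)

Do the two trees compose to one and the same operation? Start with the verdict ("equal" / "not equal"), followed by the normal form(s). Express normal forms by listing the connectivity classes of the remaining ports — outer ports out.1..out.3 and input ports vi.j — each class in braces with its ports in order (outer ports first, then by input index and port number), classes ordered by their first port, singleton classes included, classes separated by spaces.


Reducing the first expression gives {out.1, v1.2, v3.2} {out.2, v1.1, v2.2, v2.3, v4.1} {out.3} {v1.3} {v2.1} {v3.1} {v3.3} {v4.2} {v4.3}
Reducing the second expression gives {out.1, v2.1, v3.2, v4.1} {out.2} {out.3, v3.1} {v1.1} {v1.2} {v1.3} {v2.2} {v2.3} {v3.3} {v4.2} {v4.3}
No match — not equal.

not equal: they reduce to {out.1, v1.2, v3.2} {out.2, v1.1, v2.2, v2.3, v4.1} {out.3} {v1.3} {v2.1} {v3.1} {v3.3} {v4.2} {v4.3} and {out.1, v2.1, v3.2, v4.1} {out.2} {out.3, v3.1} {v1.1} {v1.2} {v1.3} {v2.2} {v2.3} {v3.3} {v4.2} {v4.3}


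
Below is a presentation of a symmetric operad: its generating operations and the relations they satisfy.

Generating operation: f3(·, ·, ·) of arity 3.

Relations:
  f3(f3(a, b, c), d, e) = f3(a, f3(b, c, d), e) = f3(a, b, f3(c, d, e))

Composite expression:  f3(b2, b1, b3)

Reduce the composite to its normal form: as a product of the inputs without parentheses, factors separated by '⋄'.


b2 ⋄ b1 ⋄ b3

Key point: f3 is associative — brackets drop, the b-order remains.
f3(b2, b1, b3) reduces to b2 ⋄ b1 ⋄ b3


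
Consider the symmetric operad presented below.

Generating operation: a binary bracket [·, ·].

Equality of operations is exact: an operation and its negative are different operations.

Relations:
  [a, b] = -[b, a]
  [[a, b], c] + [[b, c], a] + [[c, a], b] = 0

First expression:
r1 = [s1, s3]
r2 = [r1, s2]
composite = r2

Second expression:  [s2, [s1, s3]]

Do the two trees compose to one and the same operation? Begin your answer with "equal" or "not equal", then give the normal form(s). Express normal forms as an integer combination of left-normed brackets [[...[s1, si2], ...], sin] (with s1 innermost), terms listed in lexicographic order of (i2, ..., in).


not equal; first: [[s1, s3], s2]; second: -[[s1, s3], s2]


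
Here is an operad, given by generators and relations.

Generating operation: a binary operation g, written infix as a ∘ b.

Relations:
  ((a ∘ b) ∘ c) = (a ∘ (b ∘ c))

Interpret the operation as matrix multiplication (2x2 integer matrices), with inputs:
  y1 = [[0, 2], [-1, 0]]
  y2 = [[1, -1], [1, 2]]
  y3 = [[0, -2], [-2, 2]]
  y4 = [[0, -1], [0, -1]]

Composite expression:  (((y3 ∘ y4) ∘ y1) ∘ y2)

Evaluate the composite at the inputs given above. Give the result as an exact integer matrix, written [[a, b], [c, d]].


(y3 ∘ y4) = [[0, 2], [0, 0]]
((y3 ∘ y4) ∘ y1) = [[-2, 0], [0, 0]]
(((y3 ∘ y4) ∘ y1) ∘ y2) = [[-2, 2], [0, 0]]

[[-2, 2], [0, 0]]


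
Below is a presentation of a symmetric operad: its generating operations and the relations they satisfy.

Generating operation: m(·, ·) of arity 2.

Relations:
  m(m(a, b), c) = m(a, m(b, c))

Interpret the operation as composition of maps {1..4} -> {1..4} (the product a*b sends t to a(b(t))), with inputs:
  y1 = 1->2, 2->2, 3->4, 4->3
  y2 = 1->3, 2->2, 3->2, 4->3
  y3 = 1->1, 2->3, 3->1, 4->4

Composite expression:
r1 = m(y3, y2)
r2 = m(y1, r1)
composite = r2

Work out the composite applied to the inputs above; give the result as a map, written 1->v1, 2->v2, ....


m(y3, y2) = 1->1, 2->3, 3->3, 4->1
m(y1, m(y3, y2)) = 1->2, 2->4, 3->4, 4->2

1->2, 2->4, 3->4, 4->2


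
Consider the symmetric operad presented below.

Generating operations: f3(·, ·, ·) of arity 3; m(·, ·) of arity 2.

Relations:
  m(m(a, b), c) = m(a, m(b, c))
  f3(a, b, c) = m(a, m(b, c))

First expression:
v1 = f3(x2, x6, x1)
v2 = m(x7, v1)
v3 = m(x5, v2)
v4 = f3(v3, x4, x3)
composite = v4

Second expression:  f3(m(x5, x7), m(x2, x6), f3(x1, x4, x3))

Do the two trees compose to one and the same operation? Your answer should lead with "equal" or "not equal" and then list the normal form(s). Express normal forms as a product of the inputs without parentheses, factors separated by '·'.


equal — both sides give x5 · x7 · x2 · x6 · x1 · x4 · x3

In normal form, the first expression is x5 · x7 · x2 · x6 · x1 · x4 · x3
In normal form, the second expression is x5 · x7 · x2 · x6 · x1 · x4 · x3
The normal forms match — equal.


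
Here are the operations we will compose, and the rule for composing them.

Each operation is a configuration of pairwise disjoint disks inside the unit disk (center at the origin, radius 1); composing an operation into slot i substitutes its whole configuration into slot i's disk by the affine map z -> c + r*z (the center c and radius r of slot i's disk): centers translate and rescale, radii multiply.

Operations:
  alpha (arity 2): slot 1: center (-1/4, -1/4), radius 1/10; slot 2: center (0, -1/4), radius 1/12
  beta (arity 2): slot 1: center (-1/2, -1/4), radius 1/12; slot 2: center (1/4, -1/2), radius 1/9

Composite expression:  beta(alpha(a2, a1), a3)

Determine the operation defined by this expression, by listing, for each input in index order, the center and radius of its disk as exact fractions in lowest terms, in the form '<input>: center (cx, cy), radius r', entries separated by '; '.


a1: center (-1/2, -13/48), radius 1/144; a2: center (-25/48, -13/48), radius 1/120; a3: center (1/4, -1/2), radius 1/9


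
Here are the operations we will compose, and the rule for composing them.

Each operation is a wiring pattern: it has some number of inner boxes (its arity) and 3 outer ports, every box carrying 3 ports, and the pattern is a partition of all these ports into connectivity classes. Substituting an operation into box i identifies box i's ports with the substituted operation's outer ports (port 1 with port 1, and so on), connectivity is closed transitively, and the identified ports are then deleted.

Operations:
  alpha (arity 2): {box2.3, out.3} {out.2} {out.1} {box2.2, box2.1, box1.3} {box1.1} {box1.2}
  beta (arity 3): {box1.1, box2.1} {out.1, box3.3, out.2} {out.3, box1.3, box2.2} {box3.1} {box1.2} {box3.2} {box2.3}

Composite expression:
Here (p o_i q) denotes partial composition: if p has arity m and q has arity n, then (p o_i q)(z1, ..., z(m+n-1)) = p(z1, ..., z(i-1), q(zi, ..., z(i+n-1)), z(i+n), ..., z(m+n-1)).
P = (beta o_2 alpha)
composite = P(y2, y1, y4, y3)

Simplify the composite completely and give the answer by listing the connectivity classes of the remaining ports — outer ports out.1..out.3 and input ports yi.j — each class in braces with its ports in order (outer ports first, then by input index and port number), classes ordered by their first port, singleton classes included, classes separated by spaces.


Reachability decides: close wires over beta-identified ports.
alpha over (y1, y4) gives {out.1} {out.2} {out.3, y4.3} {y1.1} {y1.2} {y1.3, y4.1, y4.2}, out.j being that stage's outer ports
beta over (y2, y1, y4, y3) gives {out.1, out.2, y3.3} {out.3, y2.3} {y1.1} {y1.2} {y1.3, y4.1, y4.2} {y2.1} {y2.2} {y3.1} {y3.2} {y4.3}, out.j being that stage's outer ports

{out.1, out.2, y3.3} {out.3, y2.3} {y1.1} {y1.2} {y1.3, y4.1, y4.2} {y2.1} {y2.2} {y3.1} {y3.2} {y4.3}


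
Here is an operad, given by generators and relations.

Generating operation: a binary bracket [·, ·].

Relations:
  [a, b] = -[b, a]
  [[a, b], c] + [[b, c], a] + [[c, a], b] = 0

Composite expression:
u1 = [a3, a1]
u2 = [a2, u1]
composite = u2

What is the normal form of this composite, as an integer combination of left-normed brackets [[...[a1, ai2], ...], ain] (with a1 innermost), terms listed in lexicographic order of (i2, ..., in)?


[[a1, a3], a2]


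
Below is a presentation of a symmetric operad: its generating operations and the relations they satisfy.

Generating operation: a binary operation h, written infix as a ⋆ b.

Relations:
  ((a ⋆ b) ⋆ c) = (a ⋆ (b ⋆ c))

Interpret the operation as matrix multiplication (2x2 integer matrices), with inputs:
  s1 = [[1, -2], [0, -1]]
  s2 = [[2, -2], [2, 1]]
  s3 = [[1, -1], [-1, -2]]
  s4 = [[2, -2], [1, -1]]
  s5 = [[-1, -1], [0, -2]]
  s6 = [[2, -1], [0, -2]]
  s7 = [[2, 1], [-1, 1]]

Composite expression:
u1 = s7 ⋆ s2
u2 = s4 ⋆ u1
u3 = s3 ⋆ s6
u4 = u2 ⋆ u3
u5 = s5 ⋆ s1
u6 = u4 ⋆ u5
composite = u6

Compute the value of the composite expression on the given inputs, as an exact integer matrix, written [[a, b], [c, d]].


[[-48, 48], [-24, 24]]

(s7 ⋆ s2) = [[6, -3], [0, 3]]
(s4 ⋆ (s7 ⋆ s2)) = [[12, -12], [6, -6]]
(s3 ⋆ s6) = [[2, 1], [-2, 5]]
((s4 ⋆ (s7 ⋆ s2)) ⋆ (s3 ⋆ s6)) = [[48, -48], [24, -24]]
(s5 ⋆ s1) = [[-1, 3], [0, 2]]
(((s4 ⋆ (s7 ⋆ s2)) ⋆ (s3 ⋆ s6)) ⋆ (s5 ⋆ s1)) = [[-48, 48], [-24, 24]]


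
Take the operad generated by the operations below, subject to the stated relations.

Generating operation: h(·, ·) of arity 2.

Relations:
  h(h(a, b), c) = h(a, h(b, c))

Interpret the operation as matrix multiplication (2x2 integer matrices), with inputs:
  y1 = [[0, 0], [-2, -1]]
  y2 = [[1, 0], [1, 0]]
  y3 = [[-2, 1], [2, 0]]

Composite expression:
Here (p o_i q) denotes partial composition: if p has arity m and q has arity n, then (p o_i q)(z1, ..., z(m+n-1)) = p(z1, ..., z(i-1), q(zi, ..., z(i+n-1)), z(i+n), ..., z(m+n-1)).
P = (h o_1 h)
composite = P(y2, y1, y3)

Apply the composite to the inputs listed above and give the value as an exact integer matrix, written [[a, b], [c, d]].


h(y2, y1) = [[0, 0], [0, 0]]
h(h(y2, y1), y3) = [[0, 0], [0, 0]]

[[0, 0], [0, 0]]


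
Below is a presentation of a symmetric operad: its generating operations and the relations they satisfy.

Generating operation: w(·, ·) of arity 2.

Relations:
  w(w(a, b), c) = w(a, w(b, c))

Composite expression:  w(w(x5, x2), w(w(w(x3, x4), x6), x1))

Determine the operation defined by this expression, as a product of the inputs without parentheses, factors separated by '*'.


x5 * x2 * x3 * x4 * x6 * x1


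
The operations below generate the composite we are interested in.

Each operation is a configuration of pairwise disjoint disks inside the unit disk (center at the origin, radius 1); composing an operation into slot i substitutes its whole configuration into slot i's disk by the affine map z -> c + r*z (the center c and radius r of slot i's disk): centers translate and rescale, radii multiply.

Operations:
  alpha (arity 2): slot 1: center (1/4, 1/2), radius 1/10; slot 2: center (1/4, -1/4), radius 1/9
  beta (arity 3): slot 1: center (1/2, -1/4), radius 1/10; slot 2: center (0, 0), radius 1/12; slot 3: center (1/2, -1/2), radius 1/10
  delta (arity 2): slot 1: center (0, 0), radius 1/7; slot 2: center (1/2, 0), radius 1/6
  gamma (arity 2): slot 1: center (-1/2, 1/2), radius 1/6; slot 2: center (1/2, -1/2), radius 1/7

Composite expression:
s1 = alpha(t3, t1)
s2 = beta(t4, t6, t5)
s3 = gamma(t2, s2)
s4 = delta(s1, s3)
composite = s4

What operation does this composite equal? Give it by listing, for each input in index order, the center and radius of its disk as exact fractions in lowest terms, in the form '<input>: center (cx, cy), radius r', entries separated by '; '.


t1: center (1/28, -1/28), radius 1/63; t2: center (5/12, 1/12), radius 1/36; t3: center (1/28, 1/14), radius 1/70; t4: center (25/42, -5/56), radius 1/420; t5: center (25/42, -2/21), radius 1/420; t6: center (7/12, -1/12), radius 1/504

Nesting under delta composes maps z -> c + r*z down each t-path.
t3: after 2 affine steps, its disk has center (1/28, 1/14), radius 1/70
t1: after 2 affine steps, its disk has center (1/28, -1/28), radius 1/63
t2: after 2 affine steps, its disk has center (5/12, 1/12), radius 1/36
t4: after 3 affine steps, its disk has center (25/42, -5/56), radius 1/420
t6: after 3 affine steps, its disk has center (7/12, -1/12), radius 1/504
t5: after 3 affine steps, its disk has center (25/42, -2/21), radius 1/420


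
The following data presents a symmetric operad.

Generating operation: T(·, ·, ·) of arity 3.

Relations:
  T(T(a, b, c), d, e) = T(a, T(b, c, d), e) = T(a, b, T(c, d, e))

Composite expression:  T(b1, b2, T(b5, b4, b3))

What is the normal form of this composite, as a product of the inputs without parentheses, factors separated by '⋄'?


Every regrouping of T is equal, so read the b-inputs in written order.
T(b5, b4, b3) reduces to b5 ⋄ b4 ⋄ b3
T(b1, b2, T(b5, b4, b3)) reduces to b1 ⋄ b2 ⋄ b5 ⋄ b4 ⋄ b3

b1 ⋄ b2 ⋄ b5 ⋄ b4 ⋄ b3


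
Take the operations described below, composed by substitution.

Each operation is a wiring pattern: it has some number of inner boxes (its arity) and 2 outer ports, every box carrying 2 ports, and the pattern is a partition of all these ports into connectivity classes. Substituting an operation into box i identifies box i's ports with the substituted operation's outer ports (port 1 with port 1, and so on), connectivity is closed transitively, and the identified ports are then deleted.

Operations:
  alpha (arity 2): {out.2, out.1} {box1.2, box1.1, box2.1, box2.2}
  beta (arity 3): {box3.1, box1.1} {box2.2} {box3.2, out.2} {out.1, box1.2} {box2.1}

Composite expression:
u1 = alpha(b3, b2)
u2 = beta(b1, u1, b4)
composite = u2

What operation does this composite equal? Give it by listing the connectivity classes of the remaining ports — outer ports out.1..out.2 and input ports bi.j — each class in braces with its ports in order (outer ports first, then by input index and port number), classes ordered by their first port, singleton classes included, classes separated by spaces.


{out.1, b1.2} {out.2, b4.2} {b1.1, b4.1} {b2.1, b2.2, b3.1, b3.2}

Treat the ports identified at beta as solder joints: merge, then drop.
through alpha, on inputs (b3, b2): {out.1, out.2} {b2.1, b2.2, b3.1, b3.2} (out.j = stage outer ports)
through beta, on inputs (b1, b3, b2, b4): {out.1, b1.2} {out.2, b4.2} {b1.1, b4.1} {b2.1, b2.2, b3.1, b3.2} (out.j = stage outer ports)


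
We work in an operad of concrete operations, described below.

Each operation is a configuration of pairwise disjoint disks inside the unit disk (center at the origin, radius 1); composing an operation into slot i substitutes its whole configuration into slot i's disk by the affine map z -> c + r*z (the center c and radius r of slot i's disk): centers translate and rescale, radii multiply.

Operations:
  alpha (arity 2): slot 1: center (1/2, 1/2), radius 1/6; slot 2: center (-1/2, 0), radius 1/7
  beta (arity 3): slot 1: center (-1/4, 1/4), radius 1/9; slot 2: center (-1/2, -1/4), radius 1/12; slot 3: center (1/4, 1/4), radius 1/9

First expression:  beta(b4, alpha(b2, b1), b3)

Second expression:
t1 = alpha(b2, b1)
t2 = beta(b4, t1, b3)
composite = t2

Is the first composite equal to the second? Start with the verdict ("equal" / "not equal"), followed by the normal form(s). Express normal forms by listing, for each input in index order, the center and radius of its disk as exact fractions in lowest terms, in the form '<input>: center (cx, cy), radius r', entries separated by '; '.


In normal form, the first expression is b1: center (-13/24, -1/4), radius 1/84; b2: center (-11/24, -5/24), radius 1/72; b3: center (1/4, 1/4), radius 1/9; b4: center (-1/4, 1/4), radius 1/9
In normal form, the second expression is b1: center (-13/24, -1/4), radius 1/84; b2: center (-11/24, -5/24), radius 1/72; b3: center (1/4, 1/4), radius 1/9; b4: center (-1/4, 1/4), radius 1/9
Same normal form: equal.

equal; the common form is b1: center (-13/24, -1/4), radius 1/84; b2: center (-11/24, -5/24), radius 1/72; b3: center (1/4, 1/4), radius 1/9; b4: center (-1/4, 1/4), radius 1/9


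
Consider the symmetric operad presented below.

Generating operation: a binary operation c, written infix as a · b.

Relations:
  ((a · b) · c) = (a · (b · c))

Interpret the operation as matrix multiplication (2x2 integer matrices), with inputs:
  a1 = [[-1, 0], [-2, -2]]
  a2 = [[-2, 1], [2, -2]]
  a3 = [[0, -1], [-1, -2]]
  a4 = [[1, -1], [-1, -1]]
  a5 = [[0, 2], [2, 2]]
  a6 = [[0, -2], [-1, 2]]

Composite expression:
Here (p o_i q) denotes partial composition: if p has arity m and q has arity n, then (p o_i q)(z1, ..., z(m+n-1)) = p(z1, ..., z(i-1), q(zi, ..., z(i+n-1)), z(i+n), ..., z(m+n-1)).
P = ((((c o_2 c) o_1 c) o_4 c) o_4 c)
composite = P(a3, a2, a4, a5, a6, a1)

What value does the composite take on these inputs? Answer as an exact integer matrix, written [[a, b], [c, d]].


(a3 · a2) = [[-2, 2], [-2, 3]]
(a5 · a6) = [[-2, 4], [-2, 0]]
((a5 · a6) · a1) = [[-6, -8], [2, 0]]
(a4 · ((a5 · a6) · a1)) = [[-8, -8], [4, 8]]
((a3 · a2) · (a4 · ((a5 · a6) · a1))) = [[24, 32], [28, 40]]

[[24, 32], [28, 40]]


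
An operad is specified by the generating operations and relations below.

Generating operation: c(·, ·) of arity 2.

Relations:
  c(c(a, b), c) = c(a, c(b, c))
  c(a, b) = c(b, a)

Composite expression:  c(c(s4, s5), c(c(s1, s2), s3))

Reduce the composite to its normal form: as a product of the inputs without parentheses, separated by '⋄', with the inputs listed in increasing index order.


Both nesting and order wash out for c; what remains is which s's occur.
c(s4, s5) flattens to s4 ⋄ s5
c(s1, s2) flattens to s1 ⋄ s2
c(c(s1, s2), s3) flattens to s1 ⋄ s2 ⋄ s3
c(c(s4, s5), c(c(s1, s2), s3)) flattens to s4 ⋄ s5 ⋄ s1 ⋄ s2 ⋄ s3
sorting the factors by input index: s1 ⋄ s2 ⋄ s3 ⋄ s4 ⋄ s5

s1 ⋄ s2 ⋄ s3 ⋄ s4 ⋄ s5


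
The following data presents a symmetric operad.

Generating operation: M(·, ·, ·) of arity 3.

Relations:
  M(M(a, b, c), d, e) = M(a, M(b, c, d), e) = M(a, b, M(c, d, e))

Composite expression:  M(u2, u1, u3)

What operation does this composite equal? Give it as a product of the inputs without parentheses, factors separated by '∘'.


u2 ∘ u1 ∘ u3

Every regrouping of M is equal, so read the u-inputs in written order.
M(u2, u1, u3) spells out as u2 ∘ u1 ∘ u3


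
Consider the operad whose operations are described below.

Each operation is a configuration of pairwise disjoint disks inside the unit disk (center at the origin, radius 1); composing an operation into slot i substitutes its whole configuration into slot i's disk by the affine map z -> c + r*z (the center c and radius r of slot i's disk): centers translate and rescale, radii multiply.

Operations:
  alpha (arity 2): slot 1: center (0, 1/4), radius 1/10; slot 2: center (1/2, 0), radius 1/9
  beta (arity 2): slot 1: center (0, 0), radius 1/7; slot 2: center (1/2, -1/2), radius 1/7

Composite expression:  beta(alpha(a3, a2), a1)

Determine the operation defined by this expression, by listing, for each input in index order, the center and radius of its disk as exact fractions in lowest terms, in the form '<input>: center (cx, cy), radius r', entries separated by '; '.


Only the slot chain above each a matters under beta; compose those maps.
for a3, the 2-step affine chain lands on center (0, 1/28), radius 1/70
for a2, the 2-step affine chain lands on center (1/14, 0), radius 1/63
for a1, the 1-step affine chain lands on center (1/2, -1/2), radius 1/7

a1: center (1/2, -1/2), radius 1/7; a2: center (1/14, 0), radius 1/63; a3: center (0, 1/28), radius 1/70


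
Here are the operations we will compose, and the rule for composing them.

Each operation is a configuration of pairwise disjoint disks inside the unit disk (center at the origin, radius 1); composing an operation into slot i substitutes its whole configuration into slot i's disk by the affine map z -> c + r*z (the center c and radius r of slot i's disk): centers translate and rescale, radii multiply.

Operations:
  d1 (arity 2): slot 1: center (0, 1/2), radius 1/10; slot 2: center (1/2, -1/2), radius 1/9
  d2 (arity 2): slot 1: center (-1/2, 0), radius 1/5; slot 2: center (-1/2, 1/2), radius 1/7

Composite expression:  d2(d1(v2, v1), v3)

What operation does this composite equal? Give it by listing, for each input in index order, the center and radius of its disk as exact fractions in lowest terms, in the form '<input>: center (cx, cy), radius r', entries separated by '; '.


v1: center (-2/5, -1/10), radius 1/45; v2: center (-1/2, 1/10), radius 1/50; v3: center (-1/2, 1/2), radius 1/7

Nesting under d2 composes maps z -> c + r*z down each v-path.
input v2: composing its 2 substitution steps yields center (-1/2, 1/10), radius 1/50
input v1: composing its 2 substitution steps yields center (-2/5, -1/10), radius 1/45
input v3: composing its 1 substitution step yields center (-1/2, 1/2), radius 1/7


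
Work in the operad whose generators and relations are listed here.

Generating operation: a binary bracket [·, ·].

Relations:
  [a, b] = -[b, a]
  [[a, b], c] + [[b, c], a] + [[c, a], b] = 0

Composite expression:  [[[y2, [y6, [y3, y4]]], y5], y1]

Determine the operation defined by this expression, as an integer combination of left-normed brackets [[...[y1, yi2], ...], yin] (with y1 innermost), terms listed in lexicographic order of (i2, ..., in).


Left-normed coefficients sit on the y1-initial expansion words.
Composite bracket: [[[y2, [y6, [y3, y4]]], y5], y1]
Expanding via [a, b] = ab - ba: 32 signed words (2^5 = 32).
Words beginning with y1 determine it all:
  from y1y2y3y4y6y5, sign +1: term +[[[[[y1, y2], y3], y4], y6], y5]
  from y1y2y4y3y6y5, sign -1: term -[[[[[y1, y2], y4], y3], y6], y5]
  from y1y2y6y3y4y5, sign -1: term -[[[[[y1, y2], y6], y3], y4], y5]
  from y1y2y6y4y3y5, sign +1: term +[[[[[y1, y2], y6], y4], y3], y5]
  from y1y3y4y6y2y5, sign -1: term -[[[[[y1, y3], y4], y6], y2], y5]
  from y1y4y3y6y2y5, sign +1: term +[[[[[y1, y4], y3], y6], y2], y5]
  from y1y5y2y3y4y6, sign -1: term -[[[[[y1, y5], y2], y3], y4], y6]
  from y1y5y2y4y3y6, sign +1: term +[[[[[y1, y5], y2], y4], y3], y6]
  from y1y5y2y6y3y4, sign +1: term +[[[[[y1, y5], y2], y6], y3], y4]
  from y1y5y2y6y4y3, sign -1: term -[[[[[y1, y5], y2], y6], y4], y3]
  from y1y5y3y4y6y2, sign +1: term +[[[[[y1, y5], y3], y4], y6], y2]
  from y1y5y4y3y6y2, sign -1: term -[[[[[y1, y5], y4], y3], y6], y2]
  from y1y5y6y3y4y2, sign -1: term -[[[[[y1, y5], y6], y3], y4], y2]
  from y1y5y6y4y3y2, sign +1: term +[[[[[y1, y5], y6], y4], y3], y2]
  from y1y6y3y4y2y5, sign +1: term +[[[[[y1, y6], y3], y4], y2], y5]
  from y1y6y4y3y2y5, sign -1: term -[[[[[y1, y6], y4], y3], y2], y5]

[[[[[y1, y2], y3], y4], y6], y5] - [[[[[y1, y2], y4], y3], y6], y5] - [[[[[y1, y2], y6], y3], y4], y5] + [[[[[y1, y2], y6], y4], y3], y5] - [[[[[y1, y3], y4], y6], y2], y5] + [[[[[y1, y4], y3], y6], y2], y5] - [[[[[y1, y5], y2], y3], y4], y6] + [[[[[y1, y5], y2], y4], y3], y6] + [[[[[y1, y5], y2], y6], y3], y4] - [[[[[y1, y5], y2], y6], y4], y3] + [[[[[y1, y5], y3], y4], y6], y2] - [[[[[y1, y5], y4], y3], y6], y2] - [[[[[y1, y5], y6], y3], y4], y2] + [[[[[y1, y5], y6], y4], y3], y2] + [[[[[y1, y6], y3], y4], y2], y5] - [[[[[y1, y6], y4], y3], y2], y5]


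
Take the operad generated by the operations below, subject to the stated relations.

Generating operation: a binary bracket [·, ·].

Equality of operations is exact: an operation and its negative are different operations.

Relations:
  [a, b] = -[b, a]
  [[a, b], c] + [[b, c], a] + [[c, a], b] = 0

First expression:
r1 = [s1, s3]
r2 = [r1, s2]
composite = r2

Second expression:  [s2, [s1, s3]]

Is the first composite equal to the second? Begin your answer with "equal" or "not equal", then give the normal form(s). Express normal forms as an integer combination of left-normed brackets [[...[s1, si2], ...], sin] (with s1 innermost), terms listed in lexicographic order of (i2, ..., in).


not equal; first: [[s1, s3], s2]; second: -[[s1, s3], s2]


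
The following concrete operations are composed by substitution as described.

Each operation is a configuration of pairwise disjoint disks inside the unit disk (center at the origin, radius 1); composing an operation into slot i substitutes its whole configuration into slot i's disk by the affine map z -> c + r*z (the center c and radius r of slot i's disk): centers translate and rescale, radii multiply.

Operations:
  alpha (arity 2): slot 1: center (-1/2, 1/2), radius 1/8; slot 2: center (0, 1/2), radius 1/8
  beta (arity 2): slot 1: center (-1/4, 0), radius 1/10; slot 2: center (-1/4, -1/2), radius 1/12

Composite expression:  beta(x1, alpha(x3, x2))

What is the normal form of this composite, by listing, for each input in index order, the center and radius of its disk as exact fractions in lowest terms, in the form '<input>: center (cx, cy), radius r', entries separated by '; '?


Each x-disk chains the slot maps above it in beta; radii multiply.
input x1: composing its 1 substitution step yields center (-1/4, 0), radius 1/10
input x3: composing its 2 substitution steps yields center (-7/24, -11/24), radius 1/96
input x2: composing its 2 substitution steps yields center (-1/4, -11/24), radius 1/96

x1: center (-1/4, 0), radius 1/10; x2: center (-1/4, -11/24), radius 1/96; x3: center (-7/24, -11/24), radius 1/96


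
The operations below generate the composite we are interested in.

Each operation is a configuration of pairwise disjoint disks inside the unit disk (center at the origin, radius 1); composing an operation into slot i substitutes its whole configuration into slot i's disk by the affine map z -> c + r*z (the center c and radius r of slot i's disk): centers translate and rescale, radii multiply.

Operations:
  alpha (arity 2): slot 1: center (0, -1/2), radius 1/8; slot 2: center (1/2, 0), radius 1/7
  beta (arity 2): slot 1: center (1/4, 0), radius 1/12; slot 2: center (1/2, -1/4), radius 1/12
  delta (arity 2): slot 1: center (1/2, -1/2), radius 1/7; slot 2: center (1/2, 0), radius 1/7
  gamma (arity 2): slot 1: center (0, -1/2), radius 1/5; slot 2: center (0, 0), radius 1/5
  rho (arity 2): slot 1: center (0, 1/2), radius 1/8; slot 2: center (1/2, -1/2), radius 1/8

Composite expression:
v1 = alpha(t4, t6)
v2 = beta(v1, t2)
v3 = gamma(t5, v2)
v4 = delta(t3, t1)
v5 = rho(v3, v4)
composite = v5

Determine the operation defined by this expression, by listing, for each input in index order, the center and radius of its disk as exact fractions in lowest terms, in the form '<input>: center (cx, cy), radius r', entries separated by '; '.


Below rho, radii multiply path by path; the t-disk centers shift.
input t5: composing its 2 substitution steps yields center (0, 7/16), radius 1/40
input t4: composing its 4 substitution steps yields center (1/160, 479/960), radius 1/3840
input t6: composing its 4 substitution steps yields center (7/960, 1/2), radius 1/3360
input t2: composing its 3 substitution steps yields center (1/80, 79/160), radius 1/480
input t3: composing its 2 substitution steps yields center (9/16, -9/16), radius 1/56
input t1: composing its 2 substitution steps yields center (9/16, -1/2), radius 1/56

t1: center (9/16, -1/2), radius 1/56; t2: center (1/80, 79/160), radius 1/480; t3: center (9/16, -9/16), radius 1/56; t4: center (1/160, 479/960), radius 1/3840; t5: center (0, 7/16), radius 1/40; t6: center (7/960, 1/2), radius 1/3360
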